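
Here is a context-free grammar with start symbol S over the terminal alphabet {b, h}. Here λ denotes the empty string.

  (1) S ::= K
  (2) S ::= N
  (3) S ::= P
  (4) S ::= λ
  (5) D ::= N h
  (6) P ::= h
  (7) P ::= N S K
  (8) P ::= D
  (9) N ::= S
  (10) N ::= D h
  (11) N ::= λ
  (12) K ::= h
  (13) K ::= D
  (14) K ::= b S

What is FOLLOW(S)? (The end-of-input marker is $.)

FIRST(S) = {λ, b, h}  (via K, N, P)
FIRST(D) = {b, h}  (via N h)
FIRST(N) = {λ, b, h}  (via S, D h)
FIRST(K) = {b, h}  (via D)
FIRST(P) = {b, h}  (via N S K, D)
FOLLOW(S) includes $ since S is the start symbol.
FOLLOW(S): in P::=N S K, S is followed by K with FIRST {b, h}; in N::=S, the suffix after S is empty, so FOLLOW(S) ⊇ FOLLOW(N) = {$, b, h}; in K::=b S, the suffix after S is empty, so FOLLOW(S) ⊇ FOLLOW(K) = {$, b, h}. Thus FOLLOW(S) = {$, b, h}.
FOLLOW(P): in S::=P, the suffix after P is empty, so FOLLOW(P) ⊇ FOLLOW(S) = {$, b, h}. Thus FOLLOW(P) = {$, b, h}.
FOLLOW(N): in S::=N, the suffix after N is empty, so FOLLOW(N) ⊇ FOLLOW(S) = {$, b, h}; in D::=N h, N is followed by h with FIRST {h}; in P::=N S K, N is followed by S K with FIRST {b, h}. Thus FOLLOW(N) = {$, b, h}.
FOLLOW(K): in S::=K, the suffix after K is empty, so FOLLOW(K) ⊇ FOLLOW(S) = {$, b, h}; in P::=N S K, the suffix after K is empty, so FOLLOW(K) ⊇ FOLLOW(P) = {$, b, h}. Thus FOLLOW(K) = {$, b, h}.
FOLLOW(D): in P::=D, the suffix after D is empty, so FOLLOW(D) ⊇ FOLLOW(P) = {$, b, h}; in N::=D h, D is followed by h with FIRST {h}; in K::=D, the suffix after D is empty, so FOLLOW(D) ⊇ FOLLOW(K) = {$, b, h}. Thus FOLLOW(D) = {$, b, h}.

{$, b, h}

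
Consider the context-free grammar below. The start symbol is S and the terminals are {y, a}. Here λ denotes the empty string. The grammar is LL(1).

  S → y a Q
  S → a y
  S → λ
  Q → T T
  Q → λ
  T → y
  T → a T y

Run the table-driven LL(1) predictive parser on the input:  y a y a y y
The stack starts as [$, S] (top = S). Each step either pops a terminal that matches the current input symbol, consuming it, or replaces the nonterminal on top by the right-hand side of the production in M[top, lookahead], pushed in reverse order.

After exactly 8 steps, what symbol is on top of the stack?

T

     Stack    Input          Action
  1  $ S      y a y a y y $  expand S → y a Q
  2  $ Q a y  y a y a y y $  match y
  3  $ Q a    a y a y y $    match a
  4  $ Q      y a y y $      expand Q → T T
  5  $ T T    y a y y $      expand T → y
  6  $ T y    y a y y $      match y
  7  $ T      a y y $        expand T → a T y
  8  $ y T a  a y y $        match a
Stack after step 8: $ y T (top = T).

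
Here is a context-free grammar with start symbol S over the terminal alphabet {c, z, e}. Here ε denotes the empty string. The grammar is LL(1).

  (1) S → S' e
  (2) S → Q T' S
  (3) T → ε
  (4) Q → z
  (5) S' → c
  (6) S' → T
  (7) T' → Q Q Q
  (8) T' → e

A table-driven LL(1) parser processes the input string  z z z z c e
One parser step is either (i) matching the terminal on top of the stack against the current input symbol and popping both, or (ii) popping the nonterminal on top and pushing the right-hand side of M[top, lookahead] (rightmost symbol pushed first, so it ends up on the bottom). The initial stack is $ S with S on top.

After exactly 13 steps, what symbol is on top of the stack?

e

      Stack      Input          Action
   1  $ S        z z z z c e $  expand S → Q T' S
   2  $ S T' Q   z z z z c e $  expand Q → z
   3  $ S T' z   z z z z c e $  match z
   4  $ S T'     z z z c e $    expand T' → Q Q Q
   5  $ S Q Q Q  z z z c e $    expand Q → z
   6  $ S Q Q z  z z z c e $    match z
   7  $ S Q Q    z z c e $      expand Q → z
   8  $ S Q z    z z c e $      match z
   9  $ S Q      z c e $        expand Q → z
  10  $ S z      z c e $        match z
  11  $ S        c e $          expand S → S' e
  12  $ e S'     c e $          expand S' → c
  13  $ e c      c e $          match c
Stack after step 13: $ e (top = e).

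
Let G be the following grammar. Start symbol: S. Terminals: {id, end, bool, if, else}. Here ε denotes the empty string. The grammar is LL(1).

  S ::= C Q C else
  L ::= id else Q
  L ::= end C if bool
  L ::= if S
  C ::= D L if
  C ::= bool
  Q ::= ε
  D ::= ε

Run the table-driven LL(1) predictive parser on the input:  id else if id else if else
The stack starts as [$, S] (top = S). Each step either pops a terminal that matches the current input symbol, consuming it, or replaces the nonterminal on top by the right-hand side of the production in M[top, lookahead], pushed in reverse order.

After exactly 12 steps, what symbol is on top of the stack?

id

      Stack                    Input                         Action
   1  $ S                      id else if id else if else $  expand S ::= C Q C else
   2  $ else C Q C             id else if id else if else $  expand C ::= D L if
   3  $ else C Q if L D        id else if id else if else $  expand D ::= ε
   4  $ else C Q if L          id else if id else if else $  expand L ::= id else Q
   5  $ else C Q if Q else id  id else if id else if else $  match id
   6  $ else C Q if Q else     else if id else if else $     match else
   7  $ else C Q if Q          if id else if else $          expand Q ::= ε
   8  $ else C Q if            if id else if else $          match if
   9  $ else C Q               id else if else $             expand Q ::= ε
  10  $ else C                 id else if else $             expand C ::= D L if
  11  $ else if L D            id else if else $             expand D ::= ε
  12  $ else if L              id else if else $             expand L ::= id else Q
Stack after step 12: $ else if Q else id (top = id).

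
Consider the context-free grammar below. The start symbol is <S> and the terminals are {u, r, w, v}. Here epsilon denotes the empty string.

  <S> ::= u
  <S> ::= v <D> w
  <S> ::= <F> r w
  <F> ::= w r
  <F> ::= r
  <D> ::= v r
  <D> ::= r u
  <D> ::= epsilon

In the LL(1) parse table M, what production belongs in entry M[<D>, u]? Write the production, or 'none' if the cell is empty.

none

FIRST(<F>): from <F>::=w r we get {w}; from <F>::=r we get {r}. So FIRST(<F>) = {r, w}.
FIRST(<D>): from <D>::=v r we get {v}; from <D>::=r u we get {r}; from <D>::=epsilon we get {epsilon}. So FIRST(<D>) = {epsilon, r, v}.
FIRST(<S>): from <S>::=u we get {u}; from <S>::=v <D> w we get {v}; from <S>::=<F> r w we get {r, w}. So FIRST(<S>) = {r, u, v, w}.
FOLLOW(<S>) includes $ since <S> is the start symbol.
FOLLOW(<D>): in <S>::=v <D> w, <D> is followed by w with FIRST {w}. Thus FOLLOW(<D>) = {w}.
For <D> ::= v r: FIRST(v r) = {v}, so it goes in M[<D>, t] for t ∈ {v}.
For <D> ::= r u: FIRST(r u) = {r}, so it goes in M[<D>, t] for t ∈ {r}.
For <D> ::= epsilon: FIRST(epsilon) = {epsilon}, so it goes in M[<D>, t] for t ∈ {}; since epsilon ∈ FIRST, also for every t ∈ FOLLOW(<D>) = {w}.
None of these place a production in M[<D>, u].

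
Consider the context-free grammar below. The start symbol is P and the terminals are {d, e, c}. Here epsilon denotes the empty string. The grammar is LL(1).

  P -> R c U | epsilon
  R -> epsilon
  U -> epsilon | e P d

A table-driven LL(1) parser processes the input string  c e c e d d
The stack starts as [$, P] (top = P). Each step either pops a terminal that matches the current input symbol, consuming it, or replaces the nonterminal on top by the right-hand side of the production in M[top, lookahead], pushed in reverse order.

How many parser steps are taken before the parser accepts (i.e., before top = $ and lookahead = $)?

step 1: stack=$ P  input=c e c e d d $  — expand P -> R c U
step 2: stack=$ U c R  input=c e c e d d $  — expand R -> epsilon
step 3: stack=$ U c  input=c e c e d d $  — match c
step 4: stack=$ U  input=e c e d d $  — expand U -> e P d
step 5: stack=$ d P e  input=e c e d d $  — match e
step 6: stack=$ d P  input=c e d d $  — expand P -> R c U
step 7: stack=$ d U c R  input=c e d d $  — expand R -> epsilon
step 8: stack=$ d U c  input=c e d d $  — match c
step 9: stack=$ d U  input=e d d $  — expand U -> e P d
step 10: stack=$ d d P e  input=e d d $  — match e
step 11: stack=$ d d P  input=d d $  — expand P -> epsilon
step 12: stack=$ d d  input=d d $  — match d
step 13: stack=$ d  input=d $  — match d
Accept reached after 13 steps.

13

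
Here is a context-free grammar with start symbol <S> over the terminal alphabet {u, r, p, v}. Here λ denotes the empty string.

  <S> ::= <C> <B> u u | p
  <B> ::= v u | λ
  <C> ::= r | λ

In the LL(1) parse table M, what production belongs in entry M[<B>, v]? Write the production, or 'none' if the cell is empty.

FIRST(<B>): from <B>::=v u we get {v}; from <B>::=λ we get {λ}. So FIRST(<B>) = {λ, v}.
FIRST(<C>): from <C>::=r we get {r}; from <C>::=λ we get {λ}. So FIRST(<C>) = {λ, r}.
FIRST(<S>): from <S>::=<C> <B> u u we get {r, u, v}; from <S>::=p we get {p}. So FIRST(<S>) = {p, r, u, v}.
FOLLOW(<S>) includes $ since <S> is the start symbol.
FOLLOW(<B>): in <S>::=<C> <B> u u, <B> is followed by u u with FIRST {u}. Thus FOLLOW(<B>) = {u}.
For <B> ::= v u: FIRST(v u) = {v}, so it goes in M[<B>, t] for t ∈ {v}.
For <B> ::= λ: FIRST(λ) = {λ}, so it goes in M[<B>, t] for t ∈ {}; since λ ∈ FIRST, also for every t ∈ FOLLOW(<B>) = {u}.

<B> ::= v u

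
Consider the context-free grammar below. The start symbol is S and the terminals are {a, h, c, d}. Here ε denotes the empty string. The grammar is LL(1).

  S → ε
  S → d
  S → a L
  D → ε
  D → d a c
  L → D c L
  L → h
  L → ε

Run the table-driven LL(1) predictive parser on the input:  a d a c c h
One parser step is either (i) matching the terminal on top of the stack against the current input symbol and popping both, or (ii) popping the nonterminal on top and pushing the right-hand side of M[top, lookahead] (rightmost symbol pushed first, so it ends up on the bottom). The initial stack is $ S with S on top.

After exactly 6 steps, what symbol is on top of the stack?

c

step 1: stack=$ S  input=a d a c c h $  — expand S → a L
step 2: stack=$ L a  input=a d a c c h $  — match a
step 3: stack=$ L  input=d a c c h $  — expand L → D c L
step 4: stack=$ L c D  input=d a c c h $  — expand D → d a c
step 5: stack=$ L c c a d  input=d a c c h $  — match d
step 6: stack=$ L c c a  input=a c c h $  — match a
Stack after step 6: $ L c c (top = c).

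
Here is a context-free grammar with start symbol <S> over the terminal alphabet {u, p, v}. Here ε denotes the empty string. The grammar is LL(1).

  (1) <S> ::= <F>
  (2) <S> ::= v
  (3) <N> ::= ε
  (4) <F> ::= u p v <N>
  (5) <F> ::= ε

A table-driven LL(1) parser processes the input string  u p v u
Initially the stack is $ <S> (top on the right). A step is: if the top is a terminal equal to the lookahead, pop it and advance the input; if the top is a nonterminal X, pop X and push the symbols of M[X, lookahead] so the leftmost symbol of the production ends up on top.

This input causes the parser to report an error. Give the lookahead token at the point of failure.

     Stack        Input      Action
  1  $ <S>        u p v u $  expand <S> ::= <F>
  2  $ <F>        u p v u $  expand <F> ::= u p v <N>
  3  $ <N> v p u  u p v u $  match u
  4  $ <N> v p    p v u $    match p
  5  $ <N> v      v u $      match v
  6  $ <N>        u $        error: M[<N>, u] is empty

u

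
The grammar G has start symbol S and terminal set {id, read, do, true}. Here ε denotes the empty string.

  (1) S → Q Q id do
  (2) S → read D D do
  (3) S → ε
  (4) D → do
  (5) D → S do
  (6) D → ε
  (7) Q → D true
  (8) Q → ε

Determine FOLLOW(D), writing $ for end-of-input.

{do, id, read, true}

FIRST(S) = {ε, do, id, read, true}  (via Q Q id do)
FIRST(D) = {ε, do, id, read, true}  (via S do)
FIRST(Q) = {ε, do, id, read, true}  (via D true)
FOLLOW(S) includes $ since S is the start symbol.
FOLLOW(S): in D→S do, S is followed by do with FIRST {do}. Thus FOLLOW(S) = {$, do}.
FOLLOW(D): in S→read D D do (occurrence 1), D is followed by D do with FIRST {do, id, read, true}; in S→read D D do (occurrence 2), D is followed by do with FIRST {do}; in Q→D true, D is followed by true with FIRST {true}. Thus FOLLOW(D) = {do, id, read, true}.
FOLLOW(Q): in S→Q Q id do (occurrence 1), Q is followed by Q id do with FIRST {do, id, read, true}; in S→Q Q id do (occurrence 2), Q is followed by id do with FIRST {id}. Thus FOLLOW(Q) = {do, id, read, true}.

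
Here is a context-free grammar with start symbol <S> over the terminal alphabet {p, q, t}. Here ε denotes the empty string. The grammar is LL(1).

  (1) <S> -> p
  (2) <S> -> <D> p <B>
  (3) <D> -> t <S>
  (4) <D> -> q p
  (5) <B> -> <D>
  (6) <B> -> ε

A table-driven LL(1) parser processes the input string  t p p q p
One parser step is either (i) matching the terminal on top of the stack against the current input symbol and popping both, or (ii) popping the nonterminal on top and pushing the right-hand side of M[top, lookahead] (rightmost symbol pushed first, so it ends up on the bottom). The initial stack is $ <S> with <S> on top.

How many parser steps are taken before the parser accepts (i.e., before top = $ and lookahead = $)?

10

step 1: stack=$ <S>  input=t p p q p $  — expand <S> -> <D> p <B>
step 2: stack=$ <B> p <D>  input=t p p q p $  — expand <D> -> t <S>
step 3: stack=$ <B> p <S> t  input=t p p q p $  — match t
step 4: stack=$ <B> p <S>  input=p p q p $  — expand <S> -> p
step 5: stack=$ <B> p p  input=p p q p $  — match p
step 6: stack=$ <B> p  input=p q p $  — match p
step 7: stack=$ <B>  input=q p $  — expand <B> -> <D>
step 8: stack=$ <D>  input=q p $  — expand <D> -> q p
step 9: stack=$ p q  input=q p $  — match q
step 10: stack=$ p  input=p $  — match p
Accept reached after 10 steps.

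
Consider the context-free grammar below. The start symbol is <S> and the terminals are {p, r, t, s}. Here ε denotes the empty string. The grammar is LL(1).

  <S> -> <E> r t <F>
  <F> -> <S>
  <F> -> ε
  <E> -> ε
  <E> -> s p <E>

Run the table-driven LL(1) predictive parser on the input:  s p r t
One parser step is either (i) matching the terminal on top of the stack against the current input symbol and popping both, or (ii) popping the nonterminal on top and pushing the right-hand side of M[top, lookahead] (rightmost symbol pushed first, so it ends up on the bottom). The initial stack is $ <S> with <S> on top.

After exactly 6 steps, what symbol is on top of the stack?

t

     Stack              Input      Action
  1  $ <S>              s p r t $  expand <S> -> <E> r t <F>
  2  $ <F> t r <E>      s p r t $  expand <E> -> s p <E>
  3  $ <F> t r <E> p s  s p r t $  match s
  4  $ <F> t r <E> p    p r t $    match p
  5  $ <F> t r <E>      r t $      expand <E> -> ε
  6  $ <F> t r          r t $      match r
Stack after step 6: $ <F> t (top = t).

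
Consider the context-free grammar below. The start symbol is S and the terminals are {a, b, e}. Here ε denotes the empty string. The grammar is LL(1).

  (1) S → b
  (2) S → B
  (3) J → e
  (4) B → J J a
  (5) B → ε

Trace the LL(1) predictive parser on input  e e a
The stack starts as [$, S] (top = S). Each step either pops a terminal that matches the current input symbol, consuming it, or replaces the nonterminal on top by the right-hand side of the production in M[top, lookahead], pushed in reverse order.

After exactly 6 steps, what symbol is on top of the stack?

step 1: stack=$ S  input=e e a $  — expand S → B
step 2: stack=$ B  input=e e a $  — expand B → J J a
step 3: stack=$ a J J  input=e e a $  — expand J → e
step 4: stack=$ a J e  input=e e a $  — match e
step 5: stack=$ a J  input=e a $  — expand J → e
step 6: stack=$ a e  input=e a $  — match e
Stack after step 6: $ a (top = a).

a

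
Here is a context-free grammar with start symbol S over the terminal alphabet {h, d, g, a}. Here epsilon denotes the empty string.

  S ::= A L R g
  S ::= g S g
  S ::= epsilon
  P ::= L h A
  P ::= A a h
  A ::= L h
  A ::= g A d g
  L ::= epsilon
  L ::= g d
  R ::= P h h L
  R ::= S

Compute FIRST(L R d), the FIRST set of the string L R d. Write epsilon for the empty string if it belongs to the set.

FIRST(L): from L::=epsilon we get {epsilon}; from L::=g d we get {g}. So FIRST(L) = {epsilon, g}.
FIRST(A): from A::=L h we get {g, h}; from A::=g A d g we get {g}. So FIRST(A) = {g, h}.
FIRST(S): from S::=A L R g we get {g, h}; from S::=g S g we get {g}; from S::=epsilon we get {epsilon}. So FIRST(S) = {epsilon, g, h}.
FIRST(P): from P::=L h A we get {g, h}; from P::=A a h we get {g, h}. So FIRST(P) = {g, h}.
FIRST(R): from R::=P h h L we get {g, h}; from R::=S we get {epsilon, g, h}. So FIRST(R) = {epsilon, g, h}.
FIRST(L R d): take FIRST of each symbol in turn, carrying on past any symbol whose FIRST contains epsilon; result {d, g, h}.

{d, g, h}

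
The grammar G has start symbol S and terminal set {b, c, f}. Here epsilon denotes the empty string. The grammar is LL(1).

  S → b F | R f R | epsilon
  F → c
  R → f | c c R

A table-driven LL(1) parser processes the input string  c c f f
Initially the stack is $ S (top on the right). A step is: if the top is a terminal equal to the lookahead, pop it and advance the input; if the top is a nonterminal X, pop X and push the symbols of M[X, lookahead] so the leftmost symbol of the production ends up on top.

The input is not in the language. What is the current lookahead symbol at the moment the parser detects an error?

     Stack        Input      Action
  1  $ S          c c f f $  expand S → R f R
  2  $ R f R      c c f f $  expand R → c c R
  3  $ R f R c c  c c f f $  match c
  4  $ R f R c    c f f $    match c
  5  $ R f R      f f $      expand R → f
  6  $ R f f      f f $      match f
  7  $ R f        f $        match f
  8  $ R          $          error: M[R, $] is empty

$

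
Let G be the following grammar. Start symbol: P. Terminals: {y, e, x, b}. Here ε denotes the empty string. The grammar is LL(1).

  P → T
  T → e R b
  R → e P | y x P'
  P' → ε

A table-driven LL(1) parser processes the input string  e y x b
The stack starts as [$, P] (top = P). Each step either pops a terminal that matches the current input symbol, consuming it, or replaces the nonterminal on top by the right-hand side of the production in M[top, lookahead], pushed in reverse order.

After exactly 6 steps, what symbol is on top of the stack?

     Stack       Input      Action
  1  $ P         e y x b $  expand P → T
  2  $ T         e y x b $  expand T → e R b
  3  $ b R e     e y x b $  match e
  4  $ b R       y x b $    expand R → y x P'
  5  $ b P' x y  y x b $    match y
  6  $ b P' x    x b $      match x
Stack after step 6: $ b P' (top = P').

P'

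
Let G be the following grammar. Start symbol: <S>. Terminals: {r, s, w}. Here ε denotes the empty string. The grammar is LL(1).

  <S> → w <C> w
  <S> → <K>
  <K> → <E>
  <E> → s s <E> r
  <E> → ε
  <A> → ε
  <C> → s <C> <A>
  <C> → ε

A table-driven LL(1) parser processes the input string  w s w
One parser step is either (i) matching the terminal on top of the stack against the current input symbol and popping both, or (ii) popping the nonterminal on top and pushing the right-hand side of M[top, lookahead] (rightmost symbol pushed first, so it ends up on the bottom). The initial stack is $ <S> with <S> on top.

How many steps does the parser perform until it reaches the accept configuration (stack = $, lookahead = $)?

     Stack          Input    Action
  1  $ <S>          w s w $  expand <S> → w <C> w
  2  $ w <C> w      w s w $  match w
  3  $ w <C>        s w $    expand <C> → s <C> <A>
  4  $ w <A> <C> s  s w $    match s
  5  $ w <A> <C>    w $      expand <C> → ε
  6  $ w <A>        w $      expand <A> → ε
  7  $ w            w $      match w
Accept reached after 7 steps.

7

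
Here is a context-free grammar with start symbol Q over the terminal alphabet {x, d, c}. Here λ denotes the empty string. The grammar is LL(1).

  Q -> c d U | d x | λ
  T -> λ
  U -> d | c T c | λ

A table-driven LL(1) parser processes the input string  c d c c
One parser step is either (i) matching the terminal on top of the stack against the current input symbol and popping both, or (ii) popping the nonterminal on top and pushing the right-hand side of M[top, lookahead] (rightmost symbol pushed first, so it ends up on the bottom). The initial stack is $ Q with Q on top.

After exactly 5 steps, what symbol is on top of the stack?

T

step 1: stack=$ Q  input=c d c c $  — expand Q -> c d U
step 2: stack=$ U d c  input=c d c c $  — match c
step 3: stack=$ U d  input=d c c $  — match d
step 4: stack=$ U  input=c c $  — expand U -> c T c
step 5: stack=$ c T c  input=c c $  — match c
Stack after step 5: $ c T (top = T).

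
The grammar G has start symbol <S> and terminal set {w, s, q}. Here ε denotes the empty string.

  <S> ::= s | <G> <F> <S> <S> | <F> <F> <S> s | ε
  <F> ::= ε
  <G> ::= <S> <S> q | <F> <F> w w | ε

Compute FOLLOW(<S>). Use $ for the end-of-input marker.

FIRST(<F>) = {ε}
FIRST(<S>) = {ε, q, s, w}  (via <G> <F> <S> <S>, <F> <F> <S> s)
FIRST(<G>) = {ε, q, s, w}  (via <S> <S> q, <F> <F> w w)
FOLLOW(<S>) includes $ since <S> is the start symbol.
FOLLOW(<S>): in <S>::=<G> <F> <S> <S> (occurrence 1), <S> is followed by <S> with FIRST {ε, q, s, w}; in <S>::=<G> <F> <S> <S> (occurrence 1), the suffix after <S> is nullable (adds nothing new); in <S>::=<G> <F> <S> <S> (occurrence 2), the suffix after <S> is empty (adds nothing new); in <S>::=<F> <F> <S> s, <S> is followed by s with FIRST {s}; in <G>::=<S> <S> q (occurrence 1), <S> is followed by <S> q with FIRST {q, s, w}; in <G>::=<S> <S> q (occurrence 2), <S> is followed by q with FIRST {q}. Thus FOLLOW(<S>) = {$, q, s, w}.
FOLLOW(<F>): in <S>::=<G> <F> <S> <S>, <F> is followed by <S> <S> with FIRST {ε, q, s, w}; in <S>::=<G> <F> <S> <S>, the suffix after <F> is nullable, so FOLLOW(<F>) ⊇ FOLLOW(<S>) = {$, q, s, w}; in <S>::=<F> <F> <S> s (occurrence 1), <F> is followed by <F> <S> s with FIRST {q, s, w}; in <S>::=<F> <F> <S> s (occurrence 2), <F> is followed by <S> s with FIRST {q, s, w}; in <G>::=<F> <F> w w (occurrence 1), <F> is followed by <F> w w with FIRST {w}; in <G>::=<F> <F> w w (occurrence 2), <F> is followed by w w with FIRST {w}. Thus FOLLOW(<F>) = {$, q, s, w}.
FOLLOW(<G>): in <S>::=<G> <F> <S> <S>, <G> is followed by <F> <S> <S> with FIRST {ε, q, s, w}; in <S>::=<G> <F> <S> <S>, the suffix after <G> is nullable, so FOLLOW(<G>) ⊇ FOLLOW(<S>) = {$, q, s, w}. Thus FOLLOW(<G>) = {$, q, s, w}.

{$, q, s, w}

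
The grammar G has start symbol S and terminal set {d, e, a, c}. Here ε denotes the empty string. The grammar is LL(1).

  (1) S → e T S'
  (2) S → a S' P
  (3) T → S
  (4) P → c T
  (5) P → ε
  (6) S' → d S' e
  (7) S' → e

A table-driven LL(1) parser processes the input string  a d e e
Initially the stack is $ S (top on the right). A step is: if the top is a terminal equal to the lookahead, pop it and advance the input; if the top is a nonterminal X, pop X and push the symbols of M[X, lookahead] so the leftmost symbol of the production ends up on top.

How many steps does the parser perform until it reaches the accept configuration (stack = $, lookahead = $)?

8

     Stack       Input      Action
  1  $ S         a d e e $  expand S → a S' P
  2  $ P S' a    a d e e $  match a
  3  $ P S'      d e e $    expand S' → d S' e
  4  $ P e S' d  d e e $    match d
  5  $ P e S'    e e $      expand S' → e
  6  $ P e e     e e $      match e
  7  $ P e       e $        match e
  8  $ P         $          expand P → ε
Accept reached after 8 steps.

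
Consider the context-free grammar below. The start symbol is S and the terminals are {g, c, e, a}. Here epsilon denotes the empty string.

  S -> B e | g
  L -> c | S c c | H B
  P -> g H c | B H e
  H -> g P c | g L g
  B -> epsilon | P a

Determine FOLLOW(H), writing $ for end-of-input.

FIRST(H): from H->g P c we get {g}; from H->g L g we get {g}. So FIRST(H) = {g}.
FIRST(S): from S->B e we get {e, g}; from S->g we get {g}. So FIRST(S) = {e, g}.
FIRST(L): from L->c we get {c}; from L->S c c we get {e, g}; from L->H B we get {g}. So FIRST(L) = {c, e, g}.
FIRST(P): from P->g H c we get {g}; from P->B H e we get {g}. So FIRST(P) = {g}.
FIRST(B): from B->epsilon we get {epsilon}; from B->P a we get {g}. So FIRST(B) = {epsilon, g}.
FOLLOW(S) includes $ since S is the start symbol.
FOLLOW(S): in L->S c c, S is followed by c c with FIRST {c}. Thus FOLLOW(S) = {$, c}.
FOLLOW(L): in H->g L g, L is followed by g with FIRST {g}. Thus FOLLOW(L) = {g}.
FOLLOW(P): in H->g P c, P is followed by c with FIRST {c}; in B->P a, P is followed by a with FIRST {a}. Thus FOLLOW(P) = {a, c}.
FOLLOW(H): in L->H B, H is followed by B with FIRST {epsilon, g}; in L->H B, the suffix after H is nullable, so FOLLOW(H) ⊇ FOLLOW(L) = {g}; in P->g H c, H is followed by c with FIRST {c}; in P->B H e, H is followed by e with FIRST {e}. Thus FOLLOW(H) = {c, e, g}.
FOLLOW(B): in S->B e, B is followed by e with FIRST {e}; in L->H B, the suffix after B is empty, so FOLLOW(B) ⊇ FOLLOW(L) = {g}; in P->B H e, B is followed by H e with FIRST {g}. Thus FOLLOW(B) = {e, g}.

{c, e, g}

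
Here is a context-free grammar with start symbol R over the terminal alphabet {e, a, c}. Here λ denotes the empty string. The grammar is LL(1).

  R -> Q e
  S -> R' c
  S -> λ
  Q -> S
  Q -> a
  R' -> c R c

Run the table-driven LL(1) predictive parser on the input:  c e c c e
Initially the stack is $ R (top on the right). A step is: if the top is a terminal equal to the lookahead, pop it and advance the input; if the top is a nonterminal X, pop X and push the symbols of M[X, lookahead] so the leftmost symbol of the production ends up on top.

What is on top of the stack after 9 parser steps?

c

step 1: stack=$ R  input=c e c c e $  — expand R -> Q e
step 2: stack=$ e Q  input=c e c c e $  — expand Q -> S
step 3: stack=$ e S  input=c e c c e $  — expand S -> R' c
step 4: stack=$ e c R'  input=c e c c e $  — expand R' -> c R c
step 5: stack=$ e c c R c  input=c e c c e $  — match c
step 6: stack=$ e c c R  input=e c c e $  — expand R -> Q e
step 7: stack=$ e c c e Q  input=e c c e $  — expand Q -> S
step 8: stack=$ e c c e S  input=e c c e $  — expand S -> λ
step 9: stack=$ e c c e  input=e c c e $  — match e
Stack after step 9: $ e c c (top = c).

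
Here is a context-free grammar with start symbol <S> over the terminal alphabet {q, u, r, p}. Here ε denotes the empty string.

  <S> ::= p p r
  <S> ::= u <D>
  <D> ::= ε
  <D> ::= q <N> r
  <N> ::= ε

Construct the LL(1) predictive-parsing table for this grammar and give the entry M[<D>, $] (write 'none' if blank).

FIRST(<S>): from <S>::=p p r we get {p}; from <S>::=u <D> we get {u}. So FIRST(<S>) = {p, u}.
FIRST(<D>): from <D>::=ε we get {ε}; from <D>::=q <N> r we get {q}. So FIRST(<D>) = {ε, q}.
FIRST(<N>): from <N>::=ε we get {ε}. So FIRST(<N>) = {ε}.
FOLLOW(<S>) includes $ since <S> is the start symbol.
FOLLOW(<S>): <S> appears on no right-hand side. Thus FOLLOW(<S>) = {$}.
FOLLOW(<D>): in <S>::=u <D>, the suffix after <D> is empty, so FOLLOW(<D>) ⊇ FOLLOW(<S>) = {$}. Thus FOLLOW(<D>) = {$}.
For <D> ::= ε: FIRST(ε) = {ε}, so it goes in M[<D>, t] for t ∈ {}; since ε ∈ FIRST, also for every t ∈ FOLLOW(<D>) = {$}.
For <D> ::= q <N> r: FIRST(q <N> r) = {q}, so it goes in M[<D>, t] for t ∈ {q}.

<D> ::= ε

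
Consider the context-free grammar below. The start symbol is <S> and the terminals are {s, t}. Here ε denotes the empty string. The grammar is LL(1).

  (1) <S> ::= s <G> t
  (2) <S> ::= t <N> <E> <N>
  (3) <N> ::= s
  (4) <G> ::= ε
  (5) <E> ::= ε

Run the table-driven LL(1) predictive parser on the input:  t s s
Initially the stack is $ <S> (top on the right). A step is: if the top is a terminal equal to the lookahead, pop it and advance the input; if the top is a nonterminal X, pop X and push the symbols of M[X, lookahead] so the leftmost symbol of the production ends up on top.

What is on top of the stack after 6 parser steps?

     Stack            Input    Action
  1  $ <S>            t s s $  expand <S> ::= t <N> <E> <N>
  2  $ <N> <E> <N> t  t s s $  match t
  3  $ <N> <E> <N>    s s $    expand <N> ::= s
  4  $ <N> <E> s      s s $    match s
  5  $ <N> <E>        s $      expand <E> ::= ε
  6  $ <N>            s $      expand <N> ::= s
Stack after step 6: $ s (top = s).

s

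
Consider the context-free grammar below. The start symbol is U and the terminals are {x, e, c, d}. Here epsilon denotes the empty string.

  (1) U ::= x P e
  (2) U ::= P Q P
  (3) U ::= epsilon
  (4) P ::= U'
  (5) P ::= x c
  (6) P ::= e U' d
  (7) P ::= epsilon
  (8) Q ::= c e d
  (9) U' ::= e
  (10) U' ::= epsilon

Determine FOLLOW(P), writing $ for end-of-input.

{$, c, e}

FIRST(Q) = {c}
FIRST(U') = {epsilon, e}
FIRST(P) = {epsilon, e, x}  (via U')
FIRST(U) = {epsilon, c, e, x}  (via P Q P)
FOLLOW(U) includes $ since U is the start symbol.
FOLLOW(U): U appears on no right-hand side. Thus FOLLOW(U) = {$}.
FOLLOW(P): in U::=x P e, P is followed by e with FIRST {e}; in U::=P Q P (occurrence 1), P is followed by Q P with FIRST {c}; in U::=P Q P (occurrence 2), the suffix after P is empty, so FOLLOW(P) ⊇ FOLLOW(U) = {$}. Thus FOLLOW(P) = {$, c, e}.
FOLLOW(Q): in U::=P Q P, Q is followed by P with FIRST {epsilon, e, x}; in U::=P Q P, the suffix after Q is nullable, so FOLLOW(Q) ⊇ FOLLOW(U) = {$}. Thus FOLLOW(Q) = {$, e, x}.
FOLLOW(U'): in P::=U', the suffix after U' is empty, so FOLLOW(U') ⊇ FOLLOW(P) = {$, c, e}; in P::=e U' d, U' is followed by d with FIRST {d}. Thus FOLLOW(U') = {$, c, d, e}.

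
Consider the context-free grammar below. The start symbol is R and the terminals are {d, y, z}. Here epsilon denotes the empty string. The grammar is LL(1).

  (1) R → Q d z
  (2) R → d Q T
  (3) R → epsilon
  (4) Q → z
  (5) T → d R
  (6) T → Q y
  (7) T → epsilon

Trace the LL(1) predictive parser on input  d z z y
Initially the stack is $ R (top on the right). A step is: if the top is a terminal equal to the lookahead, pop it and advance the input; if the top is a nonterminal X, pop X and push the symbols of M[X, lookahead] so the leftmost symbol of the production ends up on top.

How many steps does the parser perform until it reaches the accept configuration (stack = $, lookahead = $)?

8

     Stack    Input      Action
  1  $ R      d z z y $  expand R → d Q T
  2  $ T Q d  d z z y $  match d
  3  $ T Q    z z y $    expand Q → z
  4  $ T z    z z y $    match z
  5  $ T      z y $      expand T → Q y
  6  $ y Q    z y $      expand Q → z
  7  $ y z    z y $      match z
  8  $ y      y $        match y
Accept reached after 8 steps.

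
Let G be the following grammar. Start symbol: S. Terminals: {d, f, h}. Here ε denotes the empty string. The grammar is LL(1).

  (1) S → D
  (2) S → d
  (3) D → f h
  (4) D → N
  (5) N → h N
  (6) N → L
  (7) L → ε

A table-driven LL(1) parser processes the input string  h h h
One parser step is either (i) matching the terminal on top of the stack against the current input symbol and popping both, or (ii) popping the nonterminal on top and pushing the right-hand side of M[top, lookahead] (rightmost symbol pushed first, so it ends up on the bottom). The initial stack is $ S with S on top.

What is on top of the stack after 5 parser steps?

h

     Stack  Input    Action
  1  $ S    h h h $  expand S → D
  2  $ D    h h h $  expand D → N
  3  $ N    h h h $  expand N → h N
  4  $ N h  h h h $  match h
  5  $ N    h h $    expand N → h N
Stack after step 5: $ N h (top = h).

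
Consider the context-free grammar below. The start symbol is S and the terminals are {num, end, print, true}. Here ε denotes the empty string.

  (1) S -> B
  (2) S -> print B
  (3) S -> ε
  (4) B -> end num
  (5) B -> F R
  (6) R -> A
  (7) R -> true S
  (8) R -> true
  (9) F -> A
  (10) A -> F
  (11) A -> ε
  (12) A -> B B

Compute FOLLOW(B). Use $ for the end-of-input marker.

FIRST(S): from S->B we get {ε, end, true}; from S->print B we get {print}; from S->ε we get {ε}. So FIRST(S) = {ε, end, print, true}.
FIRST(B): from B->end num we get {end}; from B->F R we get {ε, end, true}. So FIRST(B) = {ε, end, true}.
FIRST(R): from R->A we get {ε, end, true}; from R->true S we get {true}; from R->true we get {true}. So FIRST(R) = {ε, end, true}.
FIRST(F): from F->A we get {ε, end, true}. So FIRST(F) = {ε, end, true}.
FIRST(A): from A->F we get {ε, end, true}; from A->ε we get {ε}; from A->B B we get {ε, end, true}. So FIRST(A) = {ε, end, true}.
FOLLOW(S) includes $ since S is the start symbol.
FOLLOW(S): in R->true S, the suffix after S is empty, so FOLLOW(S) ⊇ FOLLOW(R) = {$, end, true}. Thus FOLLOW(S) = {$, end, true}.
FOLLOW(B): in S->B, the suffix after B is empty, so FOLLOW(B) ⊇ FOLLOW(S) = {$, end, true}; in S->print B, the suffix after B is empty, so FOLLOW(B) ⊇ FOLLOW(S) = {$, end, true}; in A->B B (occurrence 1), B is followed by B with FIRST {ε, end, true}; in A->B B (occurrence 1), the suffix after B is nullable, so FOLLOW(B) ⊇ FOLLOW(A) = {$, end, true}; in A->B B (occurrence 2), the suffix after B is empty, so FOLLOW(B) ⊇ FOLLOW(A) = {$, end, true}. Thus FOLLOW(B) = {$, end, true}.
FOLLOW(R): in B->F R, the suffix after R is empty, so FOLLOW(R) ⊇ FOLLOW(B) = {$, end, true}. Thus FOLLOW(R) = {$, end, true}.
FOLLOW(F): in B->F R, F is followed by R with FIRST {ε, end, true}; in B->F R, the suffix after F is nullable, so FOLLOW(F) ⊇ FOLLOW(B) = {$, end, true}; in A->F, the suffix after F is empty, so FOLLOW(F) ⊇ FOLLOW(A) = {$, end, true}. Thus FOLLOW(F) = {$, end, true}.
FOLLOW(A): in R->A, the suffix after A is empty, so FOLLOW(A) ⊇ FOLLOW(R) = {$, end, true}; in F->A, the suffix after A is empty, so FOLLOW(A) ⊇ FOLLOW(F) = {$, end, true}. Thus FOLLOW(A) = {$, end, true}.

{$, end, true}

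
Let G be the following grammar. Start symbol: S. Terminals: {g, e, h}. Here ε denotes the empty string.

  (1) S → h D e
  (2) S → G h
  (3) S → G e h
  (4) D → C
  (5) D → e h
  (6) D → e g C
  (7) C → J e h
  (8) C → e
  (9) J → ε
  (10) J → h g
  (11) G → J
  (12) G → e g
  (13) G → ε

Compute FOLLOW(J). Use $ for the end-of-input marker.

{e, h}

FIRST(J): from J→ε we get {ε}; from J→h g we get {h}. So FIRST(J) = {ε, h}.
FIRST(C): from C→J e h we get {e, h}; from C→e we get {e}. So FIRST(C) = {e, h}.
FIRST(G): from G→J we get {ε, h}; from G→e g we get {e}; from G→ε we get {ε}. So FIRST(G) = {ε, e, h}.
FIRST(S): from S→h D e we get {h}; from S→G h we get {e, h}; from S→G e h we get {e, h}. So FIRST(S) = {e, h}.
FIRST(D): from D→C we get {e, h}; from D→e h we get {e}; from D→e g C we get {e}. So FIRST(D) = {e, h}.
FOLLOW(S) includes $ since S is the start symbol.
FOLLOW(S): S appears on no right-hand side. Thus FOLLOW(S) = {$}.
FOLLOW(D): in S→h D e, D is followed by e with FIRST {e}. Thus FOLLOW(D) = {e}.
FOLLOW(C): in D→C, the suffix after C is empty, so FOLLOW(C) ⊇ FOLLOW(D) = {e}; in D→e g C, the suffix after C is empty, so FOLLOW(C) ⊇ FOLLOW(D) = {e}. Thus FOLLOW(C) = {e}.
FOLLOW(G): in S→G h, G is followed by h with FIRST {h}; in S→G e h, G is followed by e h with FIRST {e}. Thus FOLLOW(G) = {e, h}.
FOLLOW(J): in C→J e h, J is followed by e h with FIRST {e}; in G→J, the suffix after J is empty, so FOLLOW(J) ⊇ FOLLOW(G) = {e, h}. Thus FOLLOW(J) = {e, h}.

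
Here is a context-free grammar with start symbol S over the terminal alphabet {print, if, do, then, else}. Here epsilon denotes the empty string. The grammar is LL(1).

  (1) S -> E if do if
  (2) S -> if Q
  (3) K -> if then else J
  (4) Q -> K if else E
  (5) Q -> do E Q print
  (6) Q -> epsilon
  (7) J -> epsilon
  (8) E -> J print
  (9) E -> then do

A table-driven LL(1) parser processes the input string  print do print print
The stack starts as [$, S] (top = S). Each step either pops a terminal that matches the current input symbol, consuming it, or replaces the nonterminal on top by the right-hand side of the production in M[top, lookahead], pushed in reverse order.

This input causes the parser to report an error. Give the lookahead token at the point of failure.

do

step 1: stack=$ S  input=print do print print $  — expand S -> E if do if
step 2: stack=$ if do if E  input=print do print print $  — expand E -> J print
step 3: stack=$ if do if print J  input=print do print print $  — expand J -> epsilon
step 4: stack=$ if do if print  input=print do print print $  — match print
step 5: stack=$ if do if  input=do print print $  — error: top is terminal if but lookahead is do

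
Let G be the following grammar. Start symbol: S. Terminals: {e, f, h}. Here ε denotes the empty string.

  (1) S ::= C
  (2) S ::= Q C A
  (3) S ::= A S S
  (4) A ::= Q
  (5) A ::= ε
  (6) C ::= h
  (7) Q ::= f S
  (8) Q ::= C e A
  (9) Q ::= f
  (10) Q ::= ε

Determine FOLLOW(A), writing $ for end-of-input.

FIRST(C) = {h}
FIRST(Q) = {ε, f, h}  (via C e A)
FIRST(A) = {ε, f, h}  (via Q)
FIRST(S) = {f, h}  (via C, Q C A, A S S)
FOLLOW(S) includes $ since S is the start symbol.
FOLLOW(S): in S::=A S S (occurrence 1), S is followed by S with FIRST {f, h}; in S::=A S S (occurrence 2), the suffix after S is empty (adds nothing new); in Q::=f S, the suffix after S is empty, so FOLLOW(S) ⊇ FOLLOW(Q) = {$, f, h}. Thus FOLLOW(S) = {$, f, h}.
FOLLOW(C): in S::=C, the suffix after C is empty, so FOLLOW(C) ⊇ FOLLOW(S) = {$, f, h}; in S::=Q C A, C is followed by A with FIRST {ε, f, h}; in S::=Q C A, the suffix after C is nullable, so FOLLOW(C) ⊇ FOLLOW(S) = {$, f, h}; in Q::=C e A, C is followed by e A with FIRST {e}. Thus FOLLOW(C) = {$, e, f, h}.
FOLLOW(A): in S::=Q C A, the suffix after A is empty, so FOLLOW(A) ⊇ FOLLOW(S) = {$, f, h}; in S::=A S S, A is followed by S S with FIRST {f, h}; in Q::=C e A, the suffix after A is empty, so FOLLOW(A) ⊇ FOLLOW(Q) = {$, f, h}. Thus FOLLOW(A) = {$, f, h}.
FOLLOW(Q): in S::=Q C A, Q is followed by C A with FIRST {h}; in A::=Q, the suffix after Q is empty, so FOLLOW(Q) ⊇ FOLLOW(A) = {$, f, h}. Thus FOLLOW(Q) = {$, f, h}.

{$, f, h}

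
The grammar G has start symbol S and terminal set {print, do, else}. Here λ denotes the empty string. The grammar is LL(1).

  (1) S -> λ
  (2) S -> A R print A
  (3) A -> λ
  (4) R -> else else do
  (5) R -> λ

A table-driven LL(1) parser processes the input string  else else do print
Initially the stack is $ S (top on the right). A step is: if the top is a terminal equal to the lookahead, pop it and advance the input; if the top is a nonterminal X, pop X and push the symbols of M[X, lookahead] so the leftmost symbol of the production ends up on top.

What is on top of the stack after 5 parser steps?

do

step 1: stack=$ S  input=else else do print $  — expand S -> A R print A
step 2: stack=$ A print R A  input=else else do print $  — expand A -> λ
step 3: stack=$ A print R  input=else else do print $  — expand R -> else else do
step 4: stack=$ A print do else else  input=else else do print $  — match else
step 5: stack=$ A print do else  input=else do print $  — match else
Stack after step 5: $ A print do (top = do).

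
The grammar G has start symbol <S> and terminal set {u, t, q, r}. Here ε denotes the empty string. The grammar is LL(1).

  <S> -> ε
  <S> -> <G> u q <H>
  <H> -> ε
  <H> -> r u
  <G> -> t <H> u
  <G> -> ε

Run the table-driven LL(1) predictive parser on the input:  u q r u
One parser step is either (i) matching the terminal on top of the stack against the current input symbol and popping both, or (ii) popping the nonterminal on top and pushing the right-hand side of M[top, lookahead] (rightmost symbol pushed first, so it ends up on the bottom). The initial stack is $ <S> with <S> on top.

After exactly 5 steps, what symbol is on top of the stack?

r

     Stack          Input      Action
  1  $ <S>          u q r u $  expand <S> -> <G> u q <H>
  2  $ <H> q u <G>  u q r u $  expand <G> -> ε
  3  $ <H> q u      u q r u $  match u
  4  $ <H> q        q r u $    match q
  5  $ <H>          r u $      expand <H> -> r u
Stack after step 5: $ u r (top = r).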